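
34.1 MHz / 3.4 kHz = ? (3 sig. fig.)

10000

(34.1 × 10⁶) / (3.4 × 10³) = 10.03 × 10³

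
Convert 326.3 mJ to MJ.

0.0000003263 MJ

milli = 10⁻³, mega = 10⁶; factor is 10⁻⁹.
326.3 × 10⁻⁹ = 0.0000003263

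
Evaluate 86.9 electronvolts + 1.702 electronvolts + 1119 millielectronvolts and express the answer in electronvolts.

In electronvolts:
  86.9 electronvolts → 86.9
  1.702 electronvolts → 1.702
  1119 millielectronvolts = 1119 × 10⁻³ electronvolts = 1.119
Sum: 86.9 + 1.702 + 1.119 = 89.721

89.721 electronvolts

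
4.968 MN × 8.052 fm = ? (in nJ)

4.968 × 10^6 × 8.052 × 10^-15 = 40.002336 × 10^-9 J

40.002336 nJ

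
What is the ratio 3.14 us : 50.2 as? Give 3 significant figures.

(3.14 × 10^-6) / (50.2 × 10^-18) = 0.06255 × 10^12

62500000000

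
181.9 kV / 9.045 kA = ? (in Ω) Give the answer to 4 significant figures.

20.11 Ω

(181.9 × 10^3) / (9.045 × 10^3) = 20.1106 Ω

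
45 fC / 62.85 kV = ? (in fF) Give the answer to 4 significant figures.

0.0007160 fF

(45 × 10^-15) / (62.85 × 10^3) = 0.71599 × 10^-18 F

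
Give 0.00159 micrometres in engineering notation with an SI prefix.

1.59 nanometres

= 1.59e-9 metres; 1e-9 is nano.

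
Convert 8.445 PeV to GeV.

peta = 10^15, giga = 10^9; factor is 10^6.
8.445 × 10^6 = 8445000

8445000 GeV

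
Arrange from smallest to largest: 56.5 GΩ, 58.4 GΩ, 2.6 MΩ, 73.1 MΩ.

2.6 MΩ < 73.1 MΩ < 56.5 GΩ < 58.4 GΩ

56.5 GΩ = 56500000000 Ω
58.4 GΩ = 58400000000 Ω
2.6 MΩ = 2600000 Ω
73.1 MΩ = 73100000 Ω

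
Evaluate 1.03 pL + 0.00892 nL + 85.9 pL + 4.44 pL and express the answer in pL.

In pL:
  1.03 pL → 1.03
  0.00892 nL = 0.00892 × 10³ pL = 8.92
  85.9 pL → 85.9
  4.44 pL → 4.44
Sum: 1.03 + 8.92 + 85.9 + 4.44 = 100.29

100.29 pL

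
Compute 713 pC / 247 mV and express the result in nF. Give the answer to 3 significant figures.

2.89 nF

(713 × 10^-12) / (247 × 10^-3) = 2.8866 × 10^-9 F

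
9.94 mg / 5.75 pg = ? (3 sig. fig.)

(9.94 × 10⁻³) / (5.75 × 10⁻¹²) = 1.729 × 10⁹

1730000000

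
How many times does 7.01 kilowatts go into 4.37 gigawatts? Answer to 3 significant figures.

623000

(4.37 × 10⁹) / (7.01 × 10³) = 0.6234 × 10⁶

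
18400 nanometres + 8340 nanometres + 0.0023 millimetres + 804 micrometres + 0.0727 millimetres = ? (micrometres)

In micrometres:
  18400 nanometres = 18400e-3 micrometres = 18.4
  8340 nanometres = 8340e-3 micrometres = 8.34
  0.0023 millimetres = 0.0023e3 micrometres = 2.3
  804 micrometres → 804
  0.0727 millimetres = 0.0727e3 micrometres = 72.7
Sum: 18.4 + 8.34 + 2.3 + 804 + 72.7 = 905.74

905.74 micrometres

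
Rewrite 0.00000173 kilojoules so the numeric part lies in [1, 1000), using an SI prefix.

1.73 millijoules

= 1.73 × 10^-3 joules; 10^-3 is milli.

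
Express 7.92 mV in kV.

0.00000792 kV

milli = 10⁻³, kilo = 10³; factor is 10⁻⁶.
7.92 × 10⁻⁶ = 0.00000792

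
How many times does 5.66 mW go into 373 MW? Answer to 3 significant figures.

65900000000

(373e6) / (5.66e-3) = 65.9e9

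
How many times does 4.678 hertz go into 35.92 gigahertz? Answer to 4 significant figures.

(35.92 × 10^9) / (4.678) = 7.6785 × 10^9

7678000000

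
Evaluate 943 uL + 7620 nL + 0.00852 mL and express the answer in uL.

959.14 uL

In uL:
  943 uL → 943
  7620 nL = 7620e-3 uL = 7.62
  0.00852 mL = 0.00852e3 uL = 8.52
Sum: 943 + 7.62 + 8.52 = 959.14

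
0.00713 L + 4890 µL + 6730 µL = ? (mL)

18.75 mL

In mL:
  0.00713 L = 0.00713 × 10^3 mL = 7.13
  4890 µL = 4890 × 10^-3 mL = 4.89
  6730 µL = 6730 × 10^-3 mL = 6.73
Sum: 7.13 + 4.89 + 6.73 = 18.75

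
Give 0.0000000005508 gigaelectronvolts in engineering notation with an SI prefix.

= 550.8 × 10⁻³ electronvolts; 10⁻³ is milli.

550.8 millielectronvolts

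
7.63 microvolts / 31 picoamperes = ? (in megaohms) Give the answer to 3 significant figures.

(7.63e-6) / (31e-12) = 0.24613e6 Ω

0.246 megaohms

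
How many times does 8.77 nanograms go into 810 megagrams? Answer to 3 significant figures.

(810 × 10⁶) / (8.77 × 10⁻⁹) = 92.36 × 10¹⁵

92400000000000000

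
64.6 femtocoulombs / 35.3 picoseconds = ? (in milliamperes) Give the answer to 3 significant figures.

1.83 milliamperes

(64.6 × 10^-15) / (35.3 × 10^-12) = 1.83 × 10^-3 A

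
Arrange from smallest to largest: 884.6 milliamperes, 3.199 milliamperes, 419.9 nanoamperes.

419.9 nanoamperes < 3.199 milliamperes < 884.6 milliamperes

884.6 milliamperes = 0.8846 amperes
3.199 milliamperes = 0.003199 amperes
419.9 nanoamperes = 0.0000004199 amperes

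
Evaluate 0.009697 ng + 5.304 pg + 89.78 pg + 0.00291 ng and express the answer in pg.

107.691 pg

In pg:
  0.009697 ng = 0.009697 × 10^3 pg = 9.697
  5.304 pg → 5.304
  89.78 pg → 89.78
  0.00291 ng = 0.00291 × 10^3 pg = 2.91
Sum: 9.697 + 5.304 + 89.78 + 2.91 = 107.691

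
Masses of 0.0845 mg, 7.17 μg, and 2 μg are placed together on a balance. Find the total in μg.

93.67 μg

In μg:
  0.0845 mg = 0.0845 × 10³ μg = 84.5
  7.17 μg → 7.17
  2 μg → 2
Sum: 84.5 + 7.17 + 2 = 93.67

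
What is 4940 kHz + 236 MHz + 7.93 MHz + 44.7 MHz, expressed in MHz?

In MHz:
  4940 kHz = 4940 × 10⁻³ MHz = 4.94
  236 MHz → 236
  7.93 MHz → 7.93
  44.7 MHz → 44.7
Sum: 4.94 + 236 + 7.93 + 44.7 = 293.57

293.57 MHz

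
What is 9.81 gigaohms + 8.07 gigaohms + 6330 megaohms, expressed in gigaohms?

In gigaohms:
  9.81 gigaohms → 9.81
  8.07 gigaohms → 8.07
  6330 megaohms = 6330e-3 gigaohms = 6.33
Sum: 9.81 + 8.07 + 6.33 = 24.21

24.21 gigaohms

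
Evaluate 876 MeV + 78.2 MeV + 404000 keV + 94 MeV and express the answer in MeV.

1452.2 MeV

In MeV:
  876 MeV → 876
  78.2 MeV → 78.2
  404000 keV = 404000 × 10^-3 MeV = 404
  94 MeV → 94
Sum: 876 + 78.2 + 404 + 94 = 1452.2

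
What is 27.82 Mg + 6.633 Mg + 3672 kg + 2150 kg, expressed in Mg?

In Mg:
  27.82 Mg → 27.82
  6.633 Mg → 6.633
  3672 kg = 3672e-3 Mg = 3.672
  2150 kg = 2150e-3 Mg = 2.15
Sum: 27.82 + 6.633 + 3.672 + 2.15 = 40.275

40.275 Mg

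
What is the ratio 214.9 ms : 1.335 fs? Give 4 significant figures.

(214.9 × 10⁻³) / (1.335 × 10⁻¹⁵) = 160.97 × 10¹²

161000000000000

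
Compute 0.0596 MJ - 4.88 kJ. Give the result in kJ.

54.72 kJ

In kJ:
  0.0596 MJ = 0.0596e3 kJ = 59.6
  4.88 kJ → 4.88
Difference: 59.6 - 4.88 = 54.72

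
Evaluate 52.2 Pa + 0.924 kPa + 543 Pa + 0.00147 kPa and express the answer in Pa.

In Pa:
  52.2 Pa → 52.2
  0.924 kPa = 0.924e3 Pa = 924
  543 Pa → 543
  0.00147 kPa = 0.00147e3 Pa = 1.47
Sum: 52.2 + 924 + 543 + 1.47 = 1520.67

1520.67 Pa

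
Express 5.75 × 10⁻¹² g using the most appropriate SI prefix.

= 5.75 × 10⁻¹² g; 10⁻¹² is pico.

5.75 pg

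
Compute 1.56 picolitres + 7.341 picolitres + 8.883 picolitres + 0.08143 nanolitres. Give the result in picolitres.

In picolitres:
  1.56 picolitres → 1.56
  7.341 picolitres → 7.341
  8.883 picolitres → 8.883
  0.08143 nanolitres = 0.08143 × 10³ picolitres = 81.43
Sum: 1.56 + 7.341 + 8.883 + 81.43 = 99.214

99.214 picolitres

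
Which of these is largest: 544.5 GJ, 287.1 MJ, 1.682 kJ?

544.5 GJ

544.5 GJ = 544500000000 J
287.1 MJ = 287100000 J
1.682 kJ = 1682 J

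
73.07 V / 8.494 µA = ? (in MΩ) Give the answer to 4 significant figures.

8.603 MΩ

(73.07) / (8.494e-6) = 8.60254e6 Ω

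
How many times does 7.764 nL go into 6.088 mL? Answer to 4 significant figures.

784100

(6.088 × 10⁻³) / (7.764 × 10⁻⁹) = 0.78413 × 10⁶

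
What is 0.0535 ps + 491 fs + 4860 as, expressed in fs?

549.36 fs

In fs:
  0.0535 ps = 0.0535 × 10³ fs = 53.5
  491 fs → 491
  4860 as = 4860 × 10⁻³ fs = 4.86
Sum: 53.5 + 491 + 4.86 = 549.36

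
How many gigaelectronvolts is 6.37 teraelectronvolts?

tera = 10¹², giga = 10⁹; factor is 10³.
6.37 × 10³ = 6370

6370 gigaelectronvolts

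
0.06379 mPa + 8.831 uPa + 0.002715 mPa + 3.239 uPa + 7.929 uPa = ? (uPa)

86.504 uPa

In uPa:
  0.06379 mPa = 0.06379 × 10³ uPa = 63.79
  8.831 uPa → 8.831
  0.002715 mPa = 0.002715 × 10³ uPa = 2.715
  3.239 uPa → 3.239
  7.929 uPa → 7.929
Sum: 63.79 + 8.831 + 2.715 + 3.239 + 7.929 = 86.504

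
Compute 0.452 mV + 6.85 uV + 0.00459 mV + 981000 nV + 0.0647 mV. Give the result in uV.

In uV:
  0.452 mV = 0.452e3 uV = 452
  6.85 uV → 6.85
  0.00459 mV = 0.00459e3 uV = 4.59
  981000 nV = 981000e-3 uV = 981
  0.0647 mV = 0.0647e3 uV = 64.7
Sum: 452 + 6.85 + 4.59 + 981 + 64.7 = 1509.14

1509.14 uV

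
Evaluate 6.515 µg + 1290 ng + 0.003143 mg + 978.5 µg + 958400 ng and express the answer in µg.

1947.848 µg

In µg:
  6.515 µg → 6.515
  1290 ng = 1290 × 10⁻³ µg = 1.29
  0.003143 mg = 0.003143 × 10³ µg = 3.143
  978.5 µg → 978.5
  958400 ng = 958400 × 10⁻³ µg = 958.4
Sum: 6.515 + 1.29 + 3.143 + 978.5 + 958.4 = 1947.848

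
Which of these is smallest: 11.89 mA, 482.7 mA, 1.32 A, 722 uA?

722 uA

11.89 mA = 0.01189 A
482.7 mA = 0.4827 A
1.32 A = 1.32 A
722 uA = 0.000722 A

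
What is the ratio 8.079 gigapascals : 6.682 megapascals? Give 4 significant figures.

(8.079 × 10^9) / (6.682 × 10^6) = 1.2091 × 10^3

1209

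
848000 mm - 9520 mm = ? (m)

838.48 m

In m:
  848000 mm = 848000e-3 m = 848
  9520 mm = 9520e-3 m = 9.52
Difference: 848 - 9.52 = 838.48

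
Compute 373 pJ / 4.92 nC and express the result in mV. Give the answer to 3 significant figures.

75.8 mV

(373e-12) / (4.92e-9) = 75.813e-3 V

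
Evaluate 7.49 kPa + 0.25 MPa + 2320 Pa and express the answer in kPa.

259.81 kPa

In kPa:
  7.49 kPa → 7.49
  0.25 MPa = 0.25e3 kPa = 250
  2320 Pa = 2320e-3 kPa = 2.32
Sum: 7.49 + 250 + 2.32 = 259.81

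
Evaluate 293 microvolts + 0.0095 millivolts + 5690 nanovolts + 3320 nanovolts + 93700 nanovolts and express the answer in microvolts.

405.21 microvolts

In microvolts:
  293 microvolts → 293
  0.0095 millivolts = 0.0095e3 microvolts = 9.5
  5690 nanovolts = 5690e-3 microvolts = 5.69
  3320 nanovolts = 3320e-3 microvolts = 3.32
  93700 nanovolts = 93700e-3 microvolts = 93.7
Sum: 293 + 9.5 + 5.69 + 3.32 + 93.7 = 405.21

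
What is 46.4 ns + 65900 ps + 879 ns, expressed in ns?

991.3 ns

In ns:
  46.4 ns → 46.4
  65900 ps = 65900e-3 ns = 65.9
  879 ns → 879
Sum: 46.4 + 65.9 + 879 = 991.3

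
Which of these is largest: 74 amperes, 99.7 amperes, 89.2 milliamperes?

99.7 amperes

74 amperes = 74 amperes
99.7 amperes = 99.7 amperes
89.2 milliamperes = 0.0892 amperes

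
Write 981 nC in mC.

nano = 10⁻⁹, milli = 10⁻³; factor is 10⁻⁶.
981 × 10⁻⁶ = 0.000981

0.000981 mC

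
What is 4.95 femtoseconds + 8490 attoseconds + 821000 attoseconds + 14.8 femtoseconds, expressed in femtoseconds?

849.24 femtoseconds

In femtoseconds:
  4.95 femtoseconds → 4.95
  8490 attoseconds = 8490e-3 femtoseconds = 8.49
  821000 attoseconds = 821000e-3 femtoseconds = 821
  14.8 femtoseconds → 14.8
Sum: 4.95 + 8.49 + 821 + 14.8 = 849.24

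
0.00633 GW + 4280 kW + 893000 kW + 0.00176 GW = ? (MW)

In MW:
  0.00633 GW = 0.00633 × 10^3 MW = 6.33
  4280 kW = 4280 × 10^-3 MW = 4.28
  893000 kW = 893000 × 10^-3 MW = 893
  0.00176 GW = 0.00176 × 10^3 MW = 1.76
Sum: 6.33 + 4.28 + 893 + 1.76 = 905.37

905.37 MW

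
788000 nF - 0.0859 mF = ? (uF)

In uF:
  788000 nF = 788000 × 10⁻³ uF = 788
  0.0859 mF = 0.0859 × 10³ uF = 85.9
Difference: 788 - 85.9 = 702.1

702.1 uF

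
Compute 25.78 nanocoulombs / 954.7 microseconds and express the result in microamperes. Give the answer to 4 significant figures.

27.00 microamperes

(25.78e-9) / (954.7e-6) = 0.0270032e-3 A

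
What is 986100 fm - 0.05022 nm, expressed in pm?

935.88 pm

In pm:
  986100 fm = 986100 × 10⁻³ pm = 986.1
  0.05022 nm = 0.05022 × 10³ pm = 50.22
Difference: 986.1 - 50.22 = 935.88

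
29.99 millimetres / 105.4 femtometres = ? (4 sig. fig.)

284500000000

(29.99 × 10^-3) / (105.4 × 10^-15) = 0.28454 × 10^12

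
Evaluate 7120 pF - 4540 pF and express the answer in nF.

2.58 nF

In nF:
  7120 pF = 7120 × 10⁻³ nF = 7.12
  4540 pF = 4540 × 10⁻³ nF = 4.54
Difference: 7.12 - 4.54 = 2.58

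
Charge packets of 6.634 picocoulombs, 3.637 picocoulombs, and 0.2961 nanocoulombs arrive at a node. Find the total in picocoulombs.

306.371 picocoulombs

In picocoulombs:
  6.634 picocoulombs → 6.634
  3.637 picocoulombs → 3.637
  0.2961 nanocoulombs = 0.2961 × 10³ picocoulombs = 296.1
Sum: 6.634 + 3.637 + 296.1 = 306.371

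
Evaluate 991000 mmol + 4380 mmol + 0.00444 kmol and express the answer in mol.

999.82 mol

In mol:
  991000 mmol = 991000 × 10⁻³ mol = 991
  4380 mmol = 4380 × 10⁻³ mol = 4.38
  0.00444 kmol = 0.00444 × 10³ mol = 4.44
Sum: 991 + 4.38 + 4.44 = 999.82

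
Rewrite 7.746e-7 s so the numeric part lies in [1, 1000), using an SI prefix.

= 774.6e-9 s; 1e-9 is nano.

774.6 ns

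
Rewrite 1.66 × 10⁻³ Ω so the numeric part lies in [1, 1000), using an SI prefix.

= 1.66 × 10⁻³ Ω; 10⁻³ is milli.

1.66 mΩ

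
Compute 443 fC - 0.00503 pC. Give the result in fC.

437.97 fC

In fC:
  443 fC → 443
  0.00503 pC = 0.00503 × 10^3 fC = 5.03
Difference: 443 - 5.03 = 437.97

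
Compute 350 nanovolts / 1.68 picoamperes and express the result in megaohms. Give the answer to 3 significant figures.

0.208 megaohms

(350 × 10⁻⁹) / (1.68 × 10⁻¹²) = 208.33 × 10³ Ω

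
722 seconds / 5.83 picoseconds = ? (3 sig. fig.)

124000000000000

(722) / (5.83 × 10⁻¹²) = 123.8 × 10¹²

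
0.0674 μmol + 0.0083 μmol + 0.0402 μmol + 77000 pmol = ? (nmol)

192.9 nmol

In nmol:
  0.0674 μmol = 0.0674 × 10^3 nmol = 67.4
  0.0083 μmol = 0.0083 × 10^3 nmol = 8.3
  0.0402 μmol = 0.0402 × 10^3 nmol = 40.2
  77000 pmol = 77000 × 10^-3 nmol = 77
Sum: 67.4 + 8.3 + 40.2 + 77 = 192.9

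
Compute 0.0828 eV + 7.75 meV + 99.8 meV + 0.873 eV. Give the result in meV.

In meV:
  0.0828 eV = 0.0828 × 10^3 meV = 82.8
  7.75 meV → 7.75
  99.8 meV → 99.8
  0.873 eV = 0.873 × 10^3 meV = 873
Sum: 82.8 + 7.75 + 99.8 + 873 = 1063.35

1063.35 meV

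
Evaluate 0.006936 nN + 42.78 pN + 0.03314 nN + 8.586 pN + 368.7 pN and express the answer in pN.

In pN:
  0.006936 nN = 0.006936e3 pN = 6.936
  42.78 pN → 42.78
  0.03314 nN = 0.03314e3 pN = 33.14
  8.586 pN → 8.586
  368.7 pN → 368.7
Sum: 6.936 + 42.78 + 33.14 + 8.586 + 368.7 = 460.142

460.142 pN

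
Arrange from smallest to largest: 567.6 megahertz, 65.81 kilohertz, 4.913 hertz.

4.913 hertz < 65.81 kilohertz < 567.6 megahertz

567.6 megahertz = 567600000 hertz
65.81 kilohertz = 65810 hertz
4.913 hertz = 4.913 hertz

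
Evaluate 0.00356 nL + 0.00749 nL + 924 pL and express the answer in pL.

In pL:
  0.00356 nL = 0.00356 × 10^3 pL = 3.56
  0.00749 nL = 0.00749 × 10^3 pL = 7.49
  924 pL → 924
Sum: 3.56 + 7.49 + 924 = 935.05

935.05 pL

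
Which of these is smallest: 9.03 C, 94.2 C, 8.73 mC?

8.73 mC

9.03 C = 9.03 C
94.2 C = 94.2 C
8.73 mC = 0.00873 C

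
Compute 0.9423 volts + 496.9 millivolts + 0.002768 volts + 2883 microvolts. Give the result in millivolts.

1444.851 millivolts

In millivolts:
  0.9423 volts = 0.9423 × 10³ millivolts = 942.3
  496.9 millivolts → 496.9
  0.002768 volts = 0.002768 × 10³ millivolts = 2.768
  2883 microvolts = 2883 × 10⁻³ millivolts = 2.883
Sum: 942.3 + 496.9 + 2.768 + 2.883 = 1444.851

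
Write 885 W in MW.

0.000885 MW

(no prefix) = 10^0, mega = 10^6; factor is 10^-6.
885 × 10^-6 = 0.000885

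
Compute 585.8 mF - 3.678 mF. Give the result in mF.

582.122 mF

In mF:
  585.8 mF → 585.8
  3.678 mF → 3.678
Difference: 585.8 - 3.678 = 582.122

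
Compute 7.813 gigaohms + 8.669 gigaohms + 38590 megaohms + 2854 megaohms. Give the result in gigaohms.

In gigaohms:
  7.813 gigaohms → 7.813
  8.669 gigaohms → 8.669
  38590 megaohms = 38590 × 10^-3 gigaohms = 38.59
  2854 megaohms = 2854 × 10^-3 gigaohms = 2.854
Sum: 7.813 + 8.669 + 38.59 + 2.854 = 57.926

57.926 gigaohms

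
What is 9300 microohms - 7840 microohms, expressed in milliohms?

1.46 milliohms

In milliohms:
  9300 microohms = 9300e-3 milliohms = 9.3
  7840 microohms = 7840e-3 milliohms = 7.84
Difference: 9.3 - 7.84 = 1.46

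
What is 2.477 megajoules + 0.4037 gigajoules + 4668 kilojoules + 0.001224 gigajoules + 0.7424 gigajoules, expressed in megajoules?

In megajoules:
  2.477 megajoules → 2.477
  0.4037 gigajoules = 0.4037 × 10^3 megajoules = 403.7
  4668 kilojoules = 4668 × 10^-3 megajoules = 4.668
  0.001224 gigajoules = 0.001224 × 10^3 megajoules = 1.224
  0.7424 gigajoules = 0.7424 × 10^3 megajoules = 742.4
Sum: 2.477 + 403.7 + 4.668 + 1.224 + 742.4 = 1154.469

1154.469 megajoules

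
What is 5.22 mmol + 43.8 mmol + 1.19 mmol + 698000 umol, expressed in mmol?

748.21 mmol

In mmol:
  5.22 mmol → 5.22
  43.8 mmol → 43.8
  1.19 mmol → 1.19
  698000 umol = 698000 × 10⁻³ mmol = 698
Sum: 5.22 + 43.8 + 1.19 + 698 = 748.21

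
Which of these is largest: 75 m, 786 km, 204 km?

786 km

75 m = 75 m
786 km = 786000 m
204 km = 204000 m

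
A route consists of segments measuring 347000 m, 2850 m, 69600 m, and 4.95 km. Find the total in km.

In km:
  347000 m = 347000 × 10^-3 km = 347
  2850 m = 2850 × 10^-3 km = 2.85
  69600 m = 69600 × 10^-3 km = 69.6
  4.95 km → 4.95
Sum: 347 + 2.85 + 69.6 + 4.95 = 424.4

424.4 km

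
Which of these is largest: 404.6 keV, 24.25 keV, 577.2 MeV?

404.6 keV = 404600 eV
24.25 keV = 24250 eV
577.2 MeV = 577200000 eV

577.2 MeV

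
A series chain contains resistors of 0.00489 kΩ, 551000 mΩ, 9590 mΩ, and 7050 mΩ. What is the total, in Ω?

In Ω:
  0.00489 kΩ = 0.00489 × 10³ Ω = 4.89
  551000 mΩ = 551000 × 10⁻³ Ω = 551
  9590 mΩ = 9590 × 10⁻³ Ω = 9.59
  7050 mΩ = 7050 × 10⁻³ Ω = 7.05
Sum: 4.89 + 551 + 9.59 + 7.05 = 572.53

572.53 Ω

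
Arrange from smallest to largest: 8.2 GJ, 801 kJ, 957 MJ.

801 kJ < 957 MJ < 8.2 GJ

8.2 GJ = 8200000000 J
801 kJ = 801000 J
957 MJ = 957000000 J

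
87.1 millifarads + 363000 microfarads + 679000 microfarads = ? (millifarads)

In millifarads:
  87.1 millifarads → 87.1
  363000 microfarads = 363000e-3 millifarads = 363
  679000 microfarads = 679000e-3 millifarads = 679
Sum: 87.1 + 363 + 679 = 1129.1

1129.1 millifarads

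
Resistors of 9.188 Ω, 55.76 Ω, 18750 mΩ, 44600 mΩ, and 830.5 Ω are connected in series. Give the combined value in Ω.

In Ω:
  9.188 Ω → 9.188
  55.76 Ω → 55.76
  18750 mΩ = 18750 × 10^-3 Ω = 18.75
  44600 mΩ = 44600 × 10^-3 Ω = 44.6
  830.5 Ω → 830.5
Sum: 9.188 + 55.76 + 18.75 + 44.6 + 830.5 = 958.798

958.798 Ω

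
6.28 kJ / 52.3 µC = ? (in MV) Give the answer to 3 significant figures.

120 MV

(6.28e3) / (52.3e-6) = 0.12008e9 V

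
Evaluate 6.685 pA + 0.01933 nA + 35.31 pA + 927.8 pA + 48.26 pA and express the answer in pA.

1037.385 pA

In pA:
  6.685 pA → 6.685
  0.01933 nA = 0.01933 × 10³ pA = 19.33
  35.31 pA → 35.31
  927.8 pA → 927.8
  48.26 pA → 48.26
Sum: 6.685 + 19.33 + 35.31 + 927.8 + 48.26 = 1037.385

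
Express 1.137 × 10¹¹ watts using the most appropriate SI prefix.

= 113.7 × 10⁹ watts; 10⁹ is giga.

113.7 gigawatts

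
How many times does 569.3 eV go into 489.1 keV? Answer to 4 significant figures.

859.1

(489.1 × 10^3) / (569.3) = 0.85913 × 10^3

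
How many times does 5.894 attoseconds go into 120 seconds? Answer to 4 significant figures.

(120) / (5.894 × 10⁻¹⁸) = 20.36 × 10¹⁸

20360000000000000000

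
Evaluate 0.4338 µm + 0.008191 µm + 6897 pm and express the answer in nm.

448.888 nm

In nm:
  0.4338 µm = 0.4338e3 nm = 433.8
  0.008191 µm = 0.008191e3 nm = 8.191
  6897 pm = 6897e-3 nm = 6.897
Sum: 433.8 + 8.191 + 6.897 = 448.888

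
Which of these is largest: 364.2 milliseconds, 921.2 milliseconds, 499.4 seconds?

364.2 milliseconds = 0.3642 seconds
921.2 milliseconds = 0.9212 seconds
499.4 seconds = 499.4 seconds

499.4 seconds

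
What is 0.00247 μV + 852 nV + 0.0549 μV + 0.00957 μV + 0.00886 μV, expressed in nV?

In nV:
  0.00247 μV = 0.00247 × 10³ nV = 2.47
  852 nV → 852
  0.0549 μV = 0.0549 × 10³ nV = 54.9
  0.00957 μV = 0.00957 × 10³ nV = 9.57
  0.00886 μV = 0.00886 × 10³ nV = 8.86
Sum: 2.47 + 852 + 54.9 + 9.57 + 8.86 = 927.8

927.8 nV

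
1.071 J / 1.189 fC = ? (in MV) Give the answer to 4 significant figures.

900800000 MV

(1.071) / (1.189e-15) = 0.900757e15 V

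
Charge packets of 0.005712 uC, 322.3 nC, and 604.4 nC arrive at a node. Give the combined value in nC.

In nC:
  0.005712 uC = 0.005712e3 nC = 5.712
  322.3 nC → 322.3
  604.4 nC → 604.4
Sum: 5.712 + 322.3 + 604.4 = 932.412

932.412 nC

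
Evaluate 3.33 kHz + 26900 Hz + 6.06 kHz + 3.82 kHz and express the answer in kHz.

40.11 kHz

In kHz:
  3.33 kHz → 3.33
  26900 Hz = 26900 × 10⁻³ kHz = 26.9
  6.06 kHz → 6.06
  3.82 kHz → 3.82
Sum: 3.33 + 26.9 + 6.06 + 3.82 = 40.11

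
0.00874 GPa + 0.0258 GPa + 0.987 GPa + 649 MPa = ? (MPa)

1670.54 MPa

In MPa:
  0.00874 GPa = 0.00874 × 10³ MPa = 8.74
  0.0258 GPa = 0.0258 × 10³ MPa = 25.8
  0.987 GPa = 0.987 × 10³ MPa = 987
  649 MPa → 649
Sum: 8.74 + 25.8 + 987 + 649 = 1670.54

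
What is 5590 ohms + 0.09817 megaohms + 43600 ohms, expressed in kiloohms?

147.36 kiloohms

In kiloohms:
  5590 ohms = 5590 × 10^-3 kiloohms = 5.59
  0.09817 megaohms = 0.09817 × 10^3 kiloohms = 98.17
  43600 ohms = 43600 × 10^-3 kiloohms = 43.6
Sum: 5.59 + 98.17 + 43.6 = 147.36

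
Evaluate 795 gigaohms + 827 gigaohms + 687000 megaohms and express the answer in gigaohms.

In gigaohms:
  795 gigaohms → 795
  827 gigaohms → 827
  687000 megaohms = 687000 × 10⁻³ gigaohms = 687
Sum: 795 + 827 + 687 = 2309

2309 gigaohms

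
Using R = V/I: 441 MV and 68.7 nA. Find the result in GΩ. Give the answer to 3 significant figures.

6420000 GΩ

(441 × 10⁶) / (68.7 × 10⁻⁹) = 6.4192 × 10¹⁵ Ω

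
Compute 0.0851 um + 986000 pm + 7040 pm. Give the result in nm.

1078.14 nm

In nm:
  0.0851 um = 0.0851e3 nm = 85.1
  986000 pm = 986000e-3 nm = 986
  7040 pm = 7040e-3 nm = 7.04
Sum: 85.1 + 986 + 7.04 = 1078.14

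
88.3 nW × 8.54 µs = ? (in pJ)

0.754082 pJ

88.3 × 10^-9 × 8.54 × 10^-6 = 754.082 × 10^-15 J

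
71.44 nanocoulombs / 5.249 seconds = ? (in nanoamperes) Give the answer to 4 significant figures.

(71.44 × 10⁻⁹) / (5.249) = 13.6102 × 10⁻⁹ A

13.61 nanoamperes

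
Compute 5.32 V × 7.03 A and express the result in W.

37.3996 W

5.32 × 7.03 = 37.3996 W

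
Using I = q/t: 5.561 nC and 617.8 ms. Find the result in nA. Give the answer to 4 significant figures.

(5.561 × 10⁻⁹) / (617.8 × 10⁻³) = 0.00900129 × 10⁻⁶ A

9.001 nA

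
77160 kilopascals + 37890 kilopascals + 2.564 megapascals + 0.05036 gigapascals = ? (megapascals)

In megapascals:
  77160 kilopascals = 77160 × 10^-3 megapascals = 77.16
  37890 kilopascals = 37890 × 10^-3 megapascals = 37.89
  2.564 megapascals → 2.564
  0.05036 gigapascals = 0.05036 × 10^3 megapascals = 50.36
Sum: 77.16 + 37.89 + 2.564 + 50.36 = 167.974

167.974 megapascals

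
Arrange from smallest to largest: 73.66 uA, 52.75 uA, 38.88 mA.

52.75 uA < 73.66 uA < 38.88 mA

73.66 uA = 0.00007366 A
52.75 uA = 0.00005275 A
38.88 mA = 0.03888 A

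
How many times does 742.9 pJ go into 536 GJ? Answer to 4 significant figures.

(536 × 10^9) / (742.9 × 10^-12) = 0.7215 × 10^21

721500000000000000000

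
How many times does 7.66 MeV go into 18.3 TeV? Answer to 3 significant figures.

2390000

(18.3 × 10¹²) / (7.66 × 10⁶) = 2.389 × 10⁶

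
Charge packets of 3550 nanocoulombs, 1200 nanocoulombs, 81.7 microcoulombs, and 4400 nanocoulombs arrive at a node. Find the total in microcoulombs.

90.85 microcoulombs

In microcoulombs:
  3550 nanocoulombs = 3550 × 10^-3 microcoulombs = 3.55
  1200 nanocoulombs = 1200 × 10^-3 microcoulombs = 1.2
  81.7 microcoulombs → 81.7
  4400 nanocoulombs = 4400 × 10^-3 microcoulombs = 4.4
Sum: 3.55 + 1.2 + 81.7 + 4.4 = 90.85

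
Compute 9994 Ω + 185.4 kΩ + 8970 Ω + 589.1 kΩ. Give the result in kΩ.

793.464 kΩ

In kΩ:
  9994 Ω = 9994 × 10⁻³ kΩ = 9.994
  185.4 kΩ → 185.4
  8970 Ω = 8970 × 10⁻³ kΩ = 8.97
  589.1 kΩ → 589.1
Sum: 9.994 + 185.4 + 8.97 + 589.1 = 793.464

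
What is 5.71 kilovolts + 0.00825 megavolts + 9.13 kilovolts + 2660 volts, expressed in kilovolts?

In kilovolts:
  5.71 kilovolts → 5.71
  0.00825 megavolts = 0.00825e3 kilovolts = 8.25
  9.13 kilovolts → 9.13
  2660 volts = 2660e-3 kilovolts = 2.66
Sum: 5.71 + 8.25 + 9.13 + 2.66 = 25.75

25.75 kilovolts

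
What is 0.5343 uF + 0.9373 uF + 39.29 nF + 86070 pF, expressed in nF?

In nF:
  0.5343 uF = 0.5343 × 10³ nF = 534.3
  0.9373 uF = 0.9373 × 10³ nF = 937.3
  39.29 nF → 39.29
  86070 pF = 86070 × 10⁻³ nF = 86.07
Sum: 534.3 + 937.3 + 39.29 + 86.07 = 1596.96

1596.96 nF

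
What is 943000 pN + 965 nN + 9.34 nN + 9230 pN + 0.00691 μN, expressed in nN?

1933.48 nN

In nN:
  943000 pN = 943000 × 10^-3 nN = 943
  965 nN → 965
  9.34 nN → 9.34
  9230 pN = 9230 × 10^-3 nN = 9.23
  0.00691 μN = 0.00691 × 10^3 nN = 6.91
Sum: 943 + 965 + 9.34 + 9.23 + 6.91 = 1933.48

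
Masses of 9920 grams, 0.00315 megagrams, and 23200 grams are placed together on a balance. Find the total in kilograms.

In kilograms:
  9920 grams = 9920 × 10⁻³ kilograms = 9.92
  0.00315 megagrams = 0.00315 × 10³ kilograms = 3.15
  23200 grams = 23200 × 10⁻³ kilograms = 23.2
Sum: 9.92 + 3.15 + 23.2 = 36.27

36.27 kilograms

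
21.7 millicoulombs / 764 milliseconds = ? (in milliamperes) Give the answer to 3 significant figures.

28.4 milliamperes

(21.7 × 10^-3) / (764 × 10^-3) = 0.028403 A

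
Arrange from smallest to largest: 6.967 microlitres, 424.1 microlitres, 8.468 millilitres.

6.967 microlitres = 0.000006967 litres
424.1 microlitres = 0.0004241 litres
8.468 millilitres = 0.008468 litres

6.967 microlitres < 424.1 microlitres < 8.468 millilitres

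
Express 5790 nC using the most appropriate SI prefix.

5.79 uC

= 5.79e-6 C; 1e-6 is micro.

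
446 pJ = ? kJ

0.000000000000446 kJ

pico = 10⁻¹², kilo = 10³; factor is 10⁻¹⁵.
446 × 10⁻¹⁵ = 0.000000000000446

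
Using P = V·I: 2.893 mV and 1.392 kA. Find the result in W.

4.027056 W

2.893 × 10⁻³ × 1.392 × 10³ = 4.027056 W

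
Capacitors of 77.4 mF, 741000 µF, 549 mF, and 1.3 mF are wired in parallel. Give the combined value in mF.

In mF:
  77.4 mF → 77.4
  741000 µF = 741000 × 10^-3 mF = 741
  549 mF → 549
  1.3 mF → 1.3
Sum: 77.4 + 741 + 549 + 1.3 = 1368.7

1368.7 mF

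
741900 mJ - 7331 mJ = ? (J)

734.569 J

In J:
  741900 mJ = 741900 × 10⁻³ J = 741.9
  7331 mJ = 7331 × 10⁻³ J = 7.331
Difference: 741.9 - 7.331 = 734.569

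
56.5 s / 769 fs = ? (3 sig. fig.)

(56.5) / (769 × 10⁻¹⁵) = 0.07347 × 10¹⁵

73500000000000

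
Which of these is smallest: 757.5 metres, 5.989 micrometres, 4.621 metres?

757.5 metres = 757.5 metres
5.989 micrometres = 0.000005989 metres
4.621 metres = 4.621 metres

5.989 micrometres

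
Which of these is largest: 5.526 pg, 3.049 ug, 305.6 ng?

3.049 ug

5.526 pg = 0.000000000005526 g
3.049 ug = 0.000003049 g
305.6 ng = 0.0000003056 g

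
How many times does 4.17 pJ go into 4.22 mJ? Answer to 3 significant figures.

(4.22 × 10^-3) / (4.17 × 10^-12) = 1.012 × 10^9

1010000000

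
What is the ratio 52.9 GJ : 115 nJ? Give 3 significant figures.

460000000000000000

(52.9 × 10^9) / (115 × 10^-9) = 0.46 × 10^18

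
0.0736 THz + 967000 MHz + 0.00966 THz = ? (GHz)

1050.26 GHz

In GHz:
  0.0736 THz = 0.0736e3 GHz = 73.6
  967000 MHz = 967000e-3 GHz = 967
  0.00966 THz = 0.00966e3 GHz = 9.66
Sum: 73.6 + 967 + 9.66 = 1050.26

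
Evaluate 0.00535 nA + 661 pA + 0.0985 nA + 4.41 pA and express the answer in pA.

769.26 pA

In pA:
  0.00535 nA = 0.00535 × 10³ pA = 5.35
  661 pA → 661
  0.0985 nA = 0.0985 × 10³ pA = 98.5
  4.41 pA → 4.41
Sum: 5.35 + 661 + 98.5 + 4.41 = 769.26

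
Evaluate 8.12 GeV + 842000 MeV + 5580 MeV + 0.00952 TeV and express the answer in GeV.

In GeV:
  8.12 GeV → 8.12
  842000 MeV = 842000 × 10^-3 GeV = 842
  5580 MeV = 5580 × 10^-3 GeV = 5.58
  0.00952 TeV = 0.00952 × 10^3 GeV = 9.52
Sum: 8.12 + 842 + 5.58 + 9.52 = 865.22

865.22 GeV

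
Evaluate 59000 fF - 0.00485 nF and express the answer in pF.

In pF:
  59000 fF = 59000 × 10⁻³ pF = 59
  0.00485 nF = 0.00485 × 10³ pF = 4.85
Difference: 59 - 4.85 = 54.15

54.15 pF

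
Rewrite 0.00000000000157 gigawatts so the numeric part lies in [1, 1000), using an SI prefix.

= 1.57 × 10^-3 watts; 10^-3 is milli.

1.57 milliwatts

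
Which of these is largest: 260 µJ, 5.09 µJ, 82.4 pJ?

260 µJ = 0.00026 J
5.09 µJ = 0.00000509 J
82.4 pJ = 0.0000000000824 J

260 µJ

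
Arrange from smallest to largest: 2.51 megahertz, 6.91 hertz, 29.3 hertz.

2.51 megahertz = 2510000 hertz
6.91 hertz = 6.91 hertz
29.3 hertz = 29.3 hertz

6.91 hertz < 29.3 hertz < 2.51 megahertz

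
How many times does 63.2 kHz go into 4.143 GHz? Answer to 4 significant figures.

65550

(4.143 × 10⁹) / (63.2 × 10³) = 0.065554 × 10⁶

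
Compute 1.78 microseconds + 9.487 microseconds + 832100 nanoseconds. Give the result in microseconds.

843.367 microseconds

In microseconds:
  1.78 microseconds → 1.78
  9.487 microseconds → 9.487
  832100 nanoseconds = 832100e-3 microseconds = 832.1
Sum: 1.78 + 9.487 + 832.1 = 843.367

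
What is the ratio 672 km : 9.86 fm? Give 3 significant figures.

(672 × 10^3) / (9.86 × 10^-15) = 68.15 × 10^18

68200000000000000000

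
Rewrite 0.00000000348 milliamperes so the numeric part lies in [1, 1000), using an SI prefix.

= 3.48e-12 amperes; 1e-12 is pico.

3.48 picoamperes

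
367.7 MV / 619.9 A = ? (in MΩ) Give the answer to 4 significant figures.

(367.7e6) / (619.9) = 0.59316e6 Ω

0.5932 MΩ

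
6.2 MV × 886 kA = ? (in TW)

6.2 × 10⁶ × 886 × 10³ = 5493.2 × 10⁹ W

5.4932 TW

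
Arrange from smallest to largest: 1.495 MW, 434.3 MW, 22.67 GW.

1.495 MW < 434.3 MW < 22.67 GW

1.495 MW = 1495000 W
434.3 MW = 434300000 W
22.67 GW = 22670000000 W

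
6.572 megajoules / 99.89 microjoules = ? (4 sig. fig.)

(6.572 × 10⁶) / (99.89 × 10⁻⁶) = 0.065792 × 10¹²

65790000000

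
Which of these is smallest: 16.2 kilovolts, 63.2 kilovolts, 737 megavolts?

16.2 kilovolts

16.2 kilovolts = 16200 volts
63.2 kilovolts = 63200 volts
737 megavolts = 737000000 volts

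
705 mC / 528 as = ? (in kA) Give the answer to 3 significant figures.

1340000000000 kA

(705 × 10^-3) / (528 × 10^-18) = 1.3352 × 10^15 A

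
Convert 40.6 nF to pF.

nano = 10^-9, pico = 10^-12; factor is 10^3.
40.6 × 10^3 = 40600

40600 pF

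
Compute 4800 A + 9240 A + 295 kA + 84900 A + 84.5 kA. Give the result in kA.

In kA:
  4800 A = 4800 × 10^-3 kA = 4.8
  9240 A = 9240 × 10^-3 kA = 9.24
  295 kA → 295
  84900 A = 84900 × 10^-3 kA = 84.9
  84.5 kA → 84.5
Sum: 4.8 + 9.24 + 295 + 84.9 + 84.5 = 478.44

478.44 kA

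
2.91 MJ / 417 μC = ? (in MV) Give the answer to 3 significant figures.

(2.91 × 10^6) / (417 × 10^-6) = 0.0069784 × 10^12 V

6980 MV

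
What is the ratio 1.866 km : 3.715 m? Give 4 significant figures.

502.3

(1.866e3) / (3.715) = 0.50229e3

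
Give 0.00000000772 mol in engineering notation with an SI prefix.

7.72 nmol

= 7.72 × 10⁻⁹ mol; 10⁻⁹ is nano.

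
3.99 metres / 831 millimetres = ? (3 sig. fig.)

4.80

(3.99) / (831 × 10⁻³) = 0.004801 × 10³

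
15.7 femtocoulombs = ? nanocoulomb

femto = 10^-15, nano = 10^-9; factor is 10^-6.
15.7 × 10^-6 = 0.0000157

0.0000157 nanocoulombs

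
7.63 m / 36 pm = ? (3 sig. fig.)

(7.63) / (36e-12) = 0.2119e12

212000000000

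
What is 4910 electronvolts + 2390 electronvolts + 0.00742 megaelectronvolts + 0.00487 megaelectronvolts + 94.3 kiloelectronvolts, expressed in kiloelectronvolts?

113.89 kiloelectronvolts

In kiloelectronvolts:
  4910 electronvolts = 4910 × 10⁻³ kiloelectronvolts = 4.91
  2390 electronvolts = 2390 × 10⁻³ kiloelectronvolts = 2.39
  0.00742 megaelectronvolts = 0.00742 × 10³ kiloelectronvolts = 7.42
  0.00487 megaelectronvolts = 0.00487 × 10³ kiloelectronvolts = 4.87
  94.3 kiloelectronvolts → 94.3
Sum: 4.91 + 2.39 + 7.42 + 4.87 + 94.3 = 113.89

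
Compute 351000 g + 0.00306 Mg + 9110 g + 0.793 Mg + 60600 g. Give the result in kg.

In kg:
  351000 g = 351000e-3 kg = 351
  0.00306 Mg = 0.00306e3 kg = 3.06
  9110 g = 9110e-3 kg = 9.11
  0.793 Mg = 0.793e3 kg = 793
  60600 g = 60600e-3 kg = 60.6
Sum: 351 + 3.06 + 9.11 + 793 + 60.6 = 1216.77

1216.77 kg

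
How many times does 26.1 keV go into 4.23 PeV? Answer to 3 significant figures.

(4.23 × 10^15) / (26.1 × 10^3) = 0.1621 × 10^12

162000000000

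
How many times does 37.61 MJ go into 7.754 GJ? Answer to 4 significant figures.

206.2

(7.754 × 10^9) / (37.61 × 10^6) = 0.20617 × 10^3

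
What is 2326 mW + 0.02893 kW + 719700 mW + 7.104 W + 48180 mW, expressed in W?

806.24 W

In W:
  2326 mW = 2326 × 10^-3 W = 2.326
  0.02893 kW = 0.02893 × 10^3 W = 28.93
  719700 mW = 719700 × 10^-3 W = 719.7
  7.104 W → 7.104
  48180 mW = 48180 × 10^-3 W = 48.18
Sum: 2.326 + 28.93 + 719.7 + 7.104 + 48.18 = 806.24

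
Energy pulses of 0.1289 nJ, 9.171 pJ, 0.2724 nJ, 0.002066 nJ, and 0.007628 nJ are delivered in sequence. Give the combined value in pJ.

In pJ:
  0.1289 nJ = 0.1289 × 10^3 pJ = 128.9
  9.171 pJ → 9.171
  0.2724 nJ = 0.2724 × 10^3 pJ = 272.4
  0.002066 nJ = 0.002066 × 10^3 pJ = 2.066
  0.007628 nJ = 0.007628 × 10^3 pJ = 7.628
Sum: 128.9 + 9.171 + 272.4 + 2.066 + 7.628 = 420.165

420.165 pJ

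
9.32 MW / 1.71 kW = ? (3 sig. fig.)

5450

(9.32 × 10^6) / (1.71 × 10^3) = 5.45 × 10^3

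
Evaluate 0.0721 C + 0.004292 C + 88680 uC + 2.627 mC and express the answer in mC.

167.699 mC

In mC:
  0.0721 C = 0.0721e3 mC = 72.1
  0.004292 C = 0.004292e3 mC = 4.292
  88680 uC = 88680e-3 mC = 88.68
  2.627 mC → 2.627
Sum: 72.1 + 4.292 + 88.68 + 2.627 = 167.699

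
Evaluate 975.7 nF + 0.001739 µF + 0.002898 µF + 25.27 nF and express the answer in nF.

1005.607 nF

In nF:
  975.7 nF → 975.7
  0.001739 µF = 0.001739 × 10³ nF = 1.739
  0.002898 µF = 0.002898 × 10³ nF = 2.898
  25.27 nF → 25.27
Sum: 975.7 + 1.739 + 2.898 + 25.27 = 1005.607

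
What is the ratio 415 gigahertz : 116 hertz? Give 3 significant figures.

(415e9) / (116) = 3.578e9

3580000000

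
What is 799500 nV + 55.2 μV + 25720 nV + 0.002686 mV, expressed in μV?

In μV:
  799500 nV = 799500 × 10⁻³ μV = 799.5
  55.2 μV → 55.2
  25720 nV = 25720 × 10⁻³ μV = 25.72
  0.002686 mV = 0.002686 × 10³ μV = 2.686
Sum: 799.5 + 55.2 + 25.72 + 2.686 = 883.106

883.106 μV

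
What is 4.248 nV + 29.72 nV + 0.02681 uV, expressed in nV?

60.778 nV

In nV:
  4.248 nV → 4.248
  29.72 nV → 29.72
  0.02681 uV = 0.02681e3 nV = 26.81
Sum: 4.248 + 29.72 + 26.81 = 60.778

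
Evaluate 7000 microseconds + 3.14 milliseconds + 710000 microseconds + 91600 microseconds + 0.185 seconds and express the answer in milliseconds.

In milliseconds:
  7000 microseconds = 7000 × 10⁻³ milliseconds = 7
  3.14 milliseconds → 3.14
  710000 microseconds = 710000 × 10⁻³ milliseconds = 710
  91600 microseconds = 91600 × 10⁻³ milliseconds = 91.6
  0.185 seconds = 0.185 × 10³ milliseconds = 185
Sum: 7 + 3.14 + 710 + 91.6 + 185 = 996.74

996.74 milliseconds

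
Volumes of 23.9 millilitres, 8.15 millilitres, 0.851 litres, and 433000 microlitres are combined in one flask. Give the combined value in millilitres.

1316.05 millilitres

In millilitres:
  23.9 millilitres → 23.9
  8.15 millilitres → 8.15
  0.851 litres = 0.851 × 10^3 millilitres = 851
  433000 microlitres = 433000 × 10^-3 millilitres = 433
Sum: 23.9 + 8.15 + 851 + 433 = 1316.05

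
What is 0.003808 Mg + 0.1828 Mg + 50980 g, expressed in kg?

237.588 kg

In kg:
  0.003808 Mg = 0.003808 × 10³ kg = 3.808
  0.1828 Mg = 0.1828 × 10³ kg = 182.8
  50980 g = 50980 × 10⁻³ kg = 50.98
Sum: 3.808 + 182.8 + 50.98 = 237.588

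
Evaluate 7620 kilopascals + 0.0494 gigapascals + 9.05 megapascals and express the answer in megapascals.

66.07 megapascals

In megapascals:
  7620 kilopascals = 7620 × 10⁻³ megapascals = 7.62
  0.0494 gigapascals = 0.0494 × 10³ megapascals = 49.4
  9.05 megapascals → 9.05
Sum: 7.62 + 49.4 + 9.05 = 66.07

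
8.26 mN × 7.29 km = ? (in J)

60.2154 J

8.26 × 10^-3 × 7.29 × 10^3 = 60.2154 J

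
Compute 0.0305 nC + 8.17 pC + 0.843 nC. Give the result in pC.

881.67 pC

In pC:
  0.0305 nC = 0.0305e3 pC = 30.5
  8.17 pC → 8.17
  0.843 nC = 0.843e3 pC = 843
Sum: 30.5 + 8.17 + 843 = 881.67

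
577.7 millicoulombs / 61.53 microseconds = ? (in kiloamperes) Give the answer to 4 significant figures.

9.389 kiloamperes

(577.7 × 10⁻³) / (61.53 × 10⁻⁶) = 9.38892 × 10³ A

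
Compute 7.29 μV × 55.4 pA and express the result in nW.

7.29 × 10^-6 × 55.4 × 10^-12 = 403.866 × 10^-18 W

0.000000403866 nW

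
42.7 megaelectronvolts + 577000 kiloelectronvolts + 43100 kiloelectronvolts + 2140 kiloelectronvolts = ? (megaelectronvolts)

664.94 megaelectronvolts

In megaelectronvolts:
  42.7 megaelectronvolts → 42.7
  577000 kiloelectronvolts = 577000 × 10^-3 megaelectronvolts = 577
  43100 kiloelectronvolts = 43100 × 10^-3 megaelectronvolts = 43.1
  2140 kiloelectronvolts = 2140 × 10^-3 megaelectronvolts = 2.14
Sum: 42.7 + 577 + 43.1 + 2.14 = 664.94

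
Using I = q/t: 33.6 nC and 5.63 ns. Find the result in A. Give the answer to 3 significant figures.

(33.6 × 10⁻⁹) / (5.63 × 10⁻⁹) = 5.968 A

5.97 A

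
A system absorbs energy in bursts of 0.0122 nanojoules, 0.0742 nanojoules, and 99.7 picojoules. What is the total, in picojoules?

In picojoules:
  0.0122 nanojoules = 0.0122 × 10^3 picojoules = 12.2
  0.0742 nanojoules = 0.0742 × 10^3 picojoules = 74.2
  99.7 picojoules → 99.7
Sum: 12.2 + 74.2 + 99.7 = 186.1

186.1 picojoules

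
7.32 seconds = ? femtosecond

(no prefix) = 10⁰, femto = 10⁻¹⁵; factor is 10¹⁵.
7.32 × 10¹⁵ = 7320000000000000

7320000000000000 femtoseconds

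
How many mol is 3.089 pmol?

pico = 10^-12, (no prefix) = 10^0; factor is 10^-12.
3.089 × 10^-12 = 0.000000000003089

0.000000000003089 mol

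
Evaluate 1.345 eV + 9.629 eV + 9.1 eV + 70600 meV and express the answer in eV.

90.674 eV

In eV:
  1.345 eV → 1.345
  9.629 eV → 9.629
  9.1 eV → 9.1
  70600 meV = 70600e-3 eV = 70.6
Sum: 1.345 + 9.629 + 9.1 + 70.6 = 90.674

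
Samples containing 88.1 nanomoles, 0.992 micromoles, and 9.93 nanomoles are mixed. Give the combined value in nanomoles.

1090.03 nanomoles

In nanomoles:
  88.1 nanomoles → 88.1
  0.992 micromoles = 0.992 × 10³ nanomoles = 992
  9.93 nanomoles → 9.93
Sum: 88.1 + 992 + 9.93 = 1090.03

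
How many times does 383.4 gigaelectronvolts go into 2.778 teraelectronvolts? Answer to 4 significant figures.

7.246

(2.778 × 10¹²) / (383.4 × 10⁹) = 0.0072457 × 10³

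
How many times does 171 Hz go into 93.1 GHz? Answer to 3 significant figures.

(93.1 × 10⁹) / (171) = 0.5444 × 10⁹

544000000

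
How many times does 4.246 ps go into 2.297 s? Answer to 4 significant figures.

541000000000

(2.297) / (4.246e-12) = 0.54098e12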